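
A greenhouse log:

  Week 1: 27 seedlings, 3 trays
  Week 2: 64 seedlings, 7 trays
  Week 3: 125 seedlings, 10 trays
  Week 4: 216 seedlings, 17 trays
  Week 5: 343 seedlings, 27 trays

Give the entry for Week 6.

For the seedlings, perfect cubes: 3³, 4³, 5³, …: 27, 64, 125, 216, 343 → 512.
Trays: 3, 7, 10, 17, 27 → 44 (each term is the sum of the two before it).
So the next record is 512 seedlings, 44 trays.

512 seedlings, 44 trays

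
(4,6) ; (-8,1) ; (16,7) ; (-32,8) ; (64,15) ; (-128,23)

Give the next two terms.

(256,38), (-512,61)

First component: ×(-2) each step; 4, -8, 16, -32, 64, -128 → 256 → -512.
Second component: each term is the sum of the two before it, so 6, 1, 7, 8, 15, 23 → 38 → 61.
Putting the parts together: (256,38) and then (-512,61).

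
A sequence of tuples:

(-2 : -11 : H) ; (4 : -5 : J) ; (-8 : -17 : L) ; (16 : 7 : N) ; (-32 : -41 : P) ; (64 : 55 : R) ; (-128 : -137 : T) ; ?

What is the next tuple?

For the first value, ×(-2) each step: -2, 4, -8, 16, -32, 64, -128 → 256.
Second value: -11, -5, -17, 7, -41, 55, -137 → 247 (always 9 less than the first value).
For the letter, letters move forward 2 places in the alphabet: H, J, L, N, P, R, T → V.
Combining the parts gives (256 : 247 : V).

(256 : 247 : V)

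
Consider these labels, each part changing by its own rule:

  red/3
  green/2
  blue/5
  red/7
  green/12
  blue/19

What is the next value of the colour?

red

For the colour, repeats red → green → blue: red, green, blue, red, green, blue → red.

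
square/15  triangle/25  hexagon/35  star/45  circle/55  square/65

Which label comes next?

triangle/75

Shape: square, triangle, hexagon, star, circle, square → triangle (repeats square → triangle → hexagon → star → circle).
For the second component, +10 each step: 15, 25, 35, 45, 55, 65 → 75.
Putting it together: triangle/75.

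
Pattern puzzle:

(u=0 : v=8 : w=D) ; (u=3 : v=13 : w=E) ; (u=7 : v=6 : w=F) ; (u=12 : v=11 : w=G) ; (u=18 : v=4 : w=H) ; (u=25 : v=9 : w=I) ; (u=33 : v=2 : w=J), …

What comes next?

U: differences are 3, 4, 5, … (increasing by 1 each time), so 0, 3, 7, 12, 18, 25, 33 → 42.
V: alternating steps +5, −7, +5, −7, …; 8, 13, 6, 11, 4, 9, 2 → 7.
W: D, E, F, G, H, I, J → K (letters move forward 1 place in the alphabet).
Combining the parts gives (u=42 : v=7 : w=K).

(u=42 : v=7 : w=K)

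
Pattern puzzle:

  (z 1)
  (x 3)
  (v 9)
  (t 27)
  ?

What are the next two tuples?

For the letter, letters move back 2 places in the alphabet: z, x, v, t → r → p.
Second entry: 1, 3, 9, 27 → 81 → 243 (×3 each step).
So the next two tuples are (r 81) and (p 243).

(r 81), (p 243)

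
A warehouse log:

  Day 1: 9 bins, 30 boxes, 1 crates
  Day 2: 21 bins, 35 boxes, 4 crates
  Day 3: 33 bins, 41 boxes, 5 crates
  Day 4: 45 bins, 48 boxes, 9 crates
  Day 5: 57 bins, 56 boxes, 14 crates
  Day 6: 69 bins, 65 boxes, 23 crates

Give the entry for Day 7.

81 bins, 75 boxes, 37 crates

Bins: +12 each step; 9, 21, 33, 45, 57, 69 → 81.
Boxes — differences are 5, 6, 7, … (increasing by 1 each time): 30, 35, 41, 48, 56, 65 → 75.
Crates: 1, 4, 5, 9, 14, 23 → 37 (each term is the sum of the two before it).
So the next record is 81 bins, 75 boxes, 37 crates.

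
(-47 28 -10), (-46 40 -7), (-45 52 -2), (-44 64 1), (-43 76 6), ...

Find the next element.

First value: +1 each step, so -47, -46, -45, -44, -43 → -42.
Second value goes 28, 40, 52, 64, 76 → 88 (+12 each step).
Third value goes -10, -7, -2, 1, 6 → 9 (alternating steps +3, +5, +3, +5, …).
So the next element is (-42 88 9).

(-42 88 9)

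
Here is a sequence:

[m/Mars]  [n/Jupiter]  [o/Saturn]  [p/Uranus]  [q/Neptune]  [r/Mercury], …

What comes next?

[s/Venus]

Letter: letters move forward 1 place in the alphabet, so m, n, o, p, q, r → s.
Planet — runs through the planets Mercury→Neptune: Mars, Jupiter, Saturn, Uranus, Neptune, Mercury → Venus.
Combining the parts gives [s/Venus].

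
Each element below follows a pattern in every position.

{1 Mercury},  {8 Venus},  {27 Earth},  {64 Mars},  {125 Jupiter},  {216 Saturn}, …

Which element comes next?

First entry goes 1, 8, 27, 64, 125, 216 → 343 (perfect cubes: 1³, 2³, 3³, …).
Planet goes Mercury, Venus, Earth, Mars, Jupiter, Saturn → Uranus (runs through the planets Mercury→Neptune).
Combining the parts gives {343 Uranus}.

{343 Uranus}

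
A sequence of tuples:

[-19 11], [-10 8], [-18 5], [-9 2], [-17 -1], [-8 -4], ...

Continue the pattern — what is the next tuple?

[-16 -7]

First coordinate: -19, -10, -18, -9, -17, -8 → -16 (alternating steps +9, −8, +9, −8, …).
For the second coordinate, −3 each step: 11, 8, 5, 2, -1, -4 → -7.
Combining the parts gives [-16 -7].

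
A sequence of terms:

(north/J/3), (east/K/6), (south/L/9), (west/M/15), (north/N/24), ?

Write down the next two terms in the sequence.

(east/O/39), (south/P/63)

Direction goes north, east, south, west, north → east → south (repeats north → east → south → west).
For the letter, letters move forward 1 place in the alphabet: J, K, L, M, N → O → P.
Third entry: each term is the sum of the two before it; 3, 6, 9, 15, 24 → 39 → 63.
Putting the parts together: (east/O/39) and then (south/P/63).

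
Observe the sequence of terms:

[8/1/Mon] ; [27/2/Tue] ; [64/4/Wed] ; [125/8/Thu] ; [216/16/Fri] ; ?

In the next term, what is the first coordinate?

343

First coordinate: perfect cubes: 2³, 3³, 4³, …; 8, 27, 64, 125, 216 → 343.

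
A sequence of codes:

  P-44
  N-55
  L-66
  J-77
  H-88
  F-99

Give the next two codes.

D-110, B-121

Letter: P, N, L, J, H, F → D → B (letters move back 2 places in the alphabet).
For the second component, +11 each step: 44, 55, 66, 77, 88, 99 → 110 → 121.
So the next two codes are D-110 and B-121.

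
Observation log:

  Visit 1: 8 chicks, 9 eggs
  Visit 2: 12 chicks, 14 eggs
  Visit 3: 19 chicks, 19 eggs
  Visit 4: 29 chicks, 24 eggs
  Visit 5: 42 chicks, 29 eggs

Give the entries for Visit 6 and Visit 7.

58 chicks, 34 eggs; 77 chicks, 39 eggs

Chicks goes 8, 12, 19, 29, 42 → 58 → 77 (differences are 4, 7, 10, … (increasing by 3 each time)).
Eggs: +5 each step, so 9, 14, 19, 24, 29 → 34 → 39.
Putting the parts together: 58 chicks, 34 eggs and then 77 chicks, 39 eggs.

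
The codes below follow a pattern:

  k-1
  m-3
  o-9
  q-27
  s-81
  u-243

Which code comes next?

Letter — letters move forward 2 places in the alphabet: k, m, o, q, s, u → w.
Second component: ×3 each step, so 1, 3, 9, 27, 81, 243 → 729.
Putting it together: w-729.

w-729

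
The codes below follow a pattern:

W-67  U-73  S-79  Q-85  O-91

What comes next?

Letter: letters move back 2 places in the alphabet; W, U, S, Q, O → M.
Second component: +6 each step; 67, 73, 79, 85, 91 → 97.
Combining the parts gives M-97.

M-97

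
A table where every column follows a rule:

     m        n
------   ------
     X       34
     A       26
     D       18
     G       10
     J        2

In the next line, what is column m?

For the column m, letters move forward 3 places in the alphabet, wrapping Z→A: X, A, D, G, J → M.

M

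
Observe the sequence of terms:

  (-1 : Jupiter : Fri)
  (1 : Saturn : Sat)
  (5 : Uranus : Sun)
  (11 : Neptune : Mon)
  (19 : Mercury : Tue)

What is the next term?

(29 : Venus : Wed)

First component: differences are 2, 4, 6, … (increasing by 2 each time), so -1, 1, 5, 11, 19 → 29.
Planet: runs through the planets Mercury→Neptune; Jupiter, Saturn, Uranus, Neptune, Mercury → Venus.
Day — runs through the weekdays Mon→Sun: Fri, Sat, Sun, Mon, Tue → Wed.
So the next term is (29 : Venus : Wed).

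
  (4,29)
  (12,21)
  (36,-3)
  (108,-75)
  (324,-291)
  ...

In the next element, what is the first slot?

972

First slot — ×3 each step: 4, 12, 36, 108, 324 → 972.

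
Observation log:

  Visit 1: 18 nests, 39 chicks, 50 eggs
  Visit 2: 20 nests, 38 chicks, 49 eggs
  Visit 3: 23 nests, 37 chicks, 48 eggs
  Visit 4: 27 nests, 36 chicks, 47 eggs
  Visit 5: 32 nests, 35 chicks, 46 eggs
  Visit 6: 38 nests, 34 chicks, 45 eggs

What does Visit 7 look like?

45 nests, 33 chicks, 44 eggs

Nests: differences are 2, 3, 4, … (increasing by 1 each time); 18, 20, 23, 27, 32, 38 → 45.
Chicks: 39, 38, 37, 36, 35, 34 → 33 (−1 each step).
Eggs: 50, 49, 48, 47, 46, 45 → 44 (always 11 more than the chicks).
Putting it together: 45 nests, 33 chicks, 44 eggs.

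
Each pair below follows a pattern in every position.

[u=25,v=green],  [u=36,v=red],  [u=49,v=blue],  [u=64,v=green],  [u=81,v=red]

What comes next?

[u=100,v=blue]

U: perfect squares: 5², 6², 7², …; 25, 36, 49, 64, 81 → 100.
V goes green, red, blue, green, red → blue (repeats green → red → blue).
Putting it together: [u=100,v=blue].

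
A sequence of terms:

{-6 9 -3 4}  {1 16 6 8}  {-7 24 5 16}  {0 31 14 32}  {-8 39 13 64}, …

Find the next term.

{-1 46 22 128}

First slot: alternating steps +7, −8, +7, −8, …; -6, 1, -7, 0, -8 → -1.
Second slot: alternating steps +7, +8, +7, +8, …, so 9, 16, 24, 31, 39 → 46.
Third slot: -3, 6, 5, 14, 13 → 22 (alternating steps +9, −1, +9, −1, …).
For the fourth slot, ×2 each step: 4, 8, 16, 32, 64 → 128.
Putting it together: {-1 46 22 128}.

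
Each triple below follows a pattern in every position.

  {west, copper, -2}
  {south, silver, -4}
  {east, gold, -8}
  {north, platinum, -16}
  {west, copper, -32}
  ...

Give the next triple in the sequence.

Direction: repeats west → south → east → north; west, south, east, north, west → south.
Metal goes copper, silver, gold, platinum, copper → silver (repeats copper → silver → gold → platinum).
Third coordinate goes -2, -4, -8, -16, -32 → -64 (×2 each step).
So the next triple is {south, silver, -64}.

{south, silver, -64}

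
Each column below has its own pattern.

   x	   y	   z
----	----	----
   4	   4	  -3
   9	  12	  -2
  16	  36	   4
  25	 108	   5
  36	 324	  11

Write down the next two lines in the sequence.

Column x goes 4, 9, 16, 25, 36 → 49 → 64 (perfect squares: 2², 3², 4², …).
Column y: ×3 each step; 4, 12, 36, 108, 324 → 972 → 2916.
Column z: alternating steps +1, +6, +1, +6, …; -3, -2, 4, 5, 11 → 12 → 18.
So the next two lines are 49  972  12 and 64  2916  18.

49  972  12; 64  2916  18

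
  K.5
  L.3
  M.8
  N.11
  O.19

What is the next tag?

P.30

Letter: K, L, M, N, O → P (letters move forward 1 place in the alphabet).
Second component goes 5, 3, 8, 11, 19 → 30 (each term is the sum of the two before it).
So the next tag is P.30.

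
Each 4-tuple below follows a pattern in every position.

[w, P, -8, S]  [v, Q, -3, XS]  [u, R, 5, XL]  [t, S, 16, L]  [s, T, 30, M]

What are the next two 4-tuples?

First letter: letters move back 1 place in the alphabet; w, v, u, t, s → r → q.
For the second letter, letters move forward 1 place in the alphabet: P, Q, R, S, T → U → V.
Third slot: differences are 5, 8, 11, … (increasing by 3 each time); -8, -3, 5, 16, 30 → 47 → 67.
Size — runs backward through clothing sizes XS→XL: S, XS, XL, L, M → S → XS.
Putting the parts together: [r, U, 47, S] and then [q, V, 67, XS].

[r, U, 47, S], [q, V, 67, XS]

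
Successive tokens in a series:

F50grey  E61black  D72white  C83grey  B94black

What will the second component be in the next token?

Second component: +11 each step, so 50, 61, 72, 83, 94 → 105.

105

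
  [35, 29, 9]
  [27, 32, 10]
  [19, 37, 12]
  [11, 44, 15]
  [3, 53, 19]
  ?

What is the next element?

First coordinate goes 35, 27, 19, 11, 3 → -5 (−8 each step).
Second coordinate goes 29, 32, 37, 44, 53 → 64 (differences are 3, 5, 7, … (increasing by 2 each time)).
Third coordinate: differences are 1, 2, 3, … (increasing by 1 each time), so 9, 10, 12, 15, 19 → 24.
Combining the parts gives [-5, 64, 24].

[-5, 64, 24]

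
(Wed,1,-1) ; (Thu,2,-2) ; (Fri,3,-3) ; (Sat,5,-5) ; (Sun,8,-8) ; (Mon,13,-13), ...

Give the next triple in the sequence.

(Tue,21,-21)

For the day, runs through the weekdays Mon→Sun: Wed, Thu, Fri, Sat, Sun, Mon → Tue.
Second value: each term is the sum of the two before it; 1, 2, 3, 5, 8, 13 → 21.
Third value goes -1, -2, -3, -5, -8, -13 → -21 (always the negative of the second value).
Combining the parts gives (Tue,21,-21).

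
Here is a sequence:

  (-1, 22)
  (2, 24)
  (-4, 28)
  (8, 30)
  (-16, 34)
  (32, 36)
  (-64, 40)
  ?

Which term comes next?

(128, 42)

First value: ×(-2) each step, so -1, 2, -4, 8, -16, 32, -64 → 128.
Second value: alternating steps +2, +4, +2, +4, …, so 22, 24, 28, 30, 34, 36, 40 → 42.
Combining the parts gives (128, 42).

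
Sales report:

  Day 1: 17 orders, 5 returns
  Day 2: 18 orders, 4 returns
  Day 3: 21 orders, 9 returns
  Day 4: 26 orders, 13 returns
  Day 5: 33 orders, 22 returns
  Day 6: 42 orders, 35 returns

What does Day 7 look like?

Orders: differences are 1, 3, 5, … (increasing by 2 each time); 17, 18, 21, 26, 33, 42 → 53.
Returns: each term is the sum of the two before it, so 5, 4, 9, 13, 22, 35 → 57.
Combining the parts gives 53 orders, 57 returns.

53 orders, 57 returns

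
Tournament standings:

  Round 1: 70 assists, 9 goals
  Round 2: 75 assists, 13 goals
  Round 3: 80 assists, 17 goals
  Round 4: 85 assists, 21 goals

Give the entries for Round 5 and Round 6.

90 assists, 25 goals; 95 assists, 29 goals

Assists: +5 each step, so 70, 75, 80, 85 → 90 → 95.
Goals: +4 each step; 9, 13, 17, 21 → 25 → 29.
So the next two records are 90 assists, 25 goals and 95 assists, 29 goals.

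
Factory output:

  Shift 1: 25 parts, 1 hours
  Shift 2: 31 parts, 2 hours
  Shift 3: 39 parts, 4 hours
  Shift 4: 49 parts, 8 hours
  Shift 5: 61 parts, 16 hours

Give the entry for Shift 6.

Parts: 25, 31, 39, 49, 61 → 75 (differences are 6, 8, 10, … (increasing by 2 each time)).
Hours: ×2 each step; 1, 2, 4, 8, 16 → 32.
Combining the parts gives 75 parts, 32 hours.

75 parts, 32 hours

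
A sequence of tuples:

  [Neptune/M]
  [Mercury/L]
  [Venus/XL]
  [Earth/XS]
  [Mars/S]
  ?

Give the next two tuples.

Planet: runs through the planets Mercury→Neptune, so Neptune, Mercury, Venus, Earth, Mars → Jupiter → Saturn.
Size — runs through clothing sizes XS→XL: M, L, XL, XS, S → M → L.
So the next two tuples are [Jupiter/M] and [Saturn/L].

[Jupiter/M], [Saturn/L]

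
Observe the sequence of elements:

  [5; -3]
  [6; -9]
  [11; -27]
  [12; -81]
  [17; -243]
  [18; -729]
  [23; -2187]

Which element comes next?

First slot: alternating steps +1, +5, +1, +5, …; 5, 6, 11, 12, 17, 18, 23 → 24.
Second slot — ×3 each step: -3, -9, -27, -81, -243, -729, -2187 → -6561.
Combining the parts gives [24; -6561].

[24; -6561]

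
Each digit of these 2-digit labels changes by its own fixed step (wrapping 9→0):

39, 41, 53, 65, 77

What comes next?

89

First digit — +1 each step, mod 10: 3, 4, 5, 6, 7 → 8.
For the second digit, +2 each step, mod 10: 9, 1, 3, 5, 7 → 9.
Putting it together: 89.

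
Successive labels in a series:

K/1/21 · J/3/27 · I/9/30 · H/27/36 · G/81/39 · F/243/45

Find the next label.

E/729/48

For the letter, letters move back 1 place in the alphabet: K, J, I, H, G, F → E.
Second component — ×3 each step: 1, 3, 9, 27, 81, 243 → 729.
Third component goes 21, 27, 30, 36, 39, 45 → 48 (alternating steps +6, +3, +6, +3, …).
Combining the parts gives E/729/48.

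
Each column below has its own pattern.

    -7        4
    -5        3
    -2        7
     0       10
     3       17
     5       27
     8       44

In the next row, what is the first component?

10

First component: alternating steps +2, +3, +2, +3, …, so -7, -5, -2, 0, 3, 5, 8 → 10.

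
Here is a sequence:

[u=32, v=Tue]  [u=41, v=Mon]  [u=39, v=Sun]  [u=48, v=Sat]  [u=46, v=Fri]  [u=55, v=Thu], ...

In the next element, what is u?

53

U — alternating steps +9, −2, +9, −2, …: 32, 41, 39, 48, 46, 55 → 53.
V: runs backward through the weekdays Mon→Sun; Tue, Mon, Sun, Sat, Fri, Thu → Wed.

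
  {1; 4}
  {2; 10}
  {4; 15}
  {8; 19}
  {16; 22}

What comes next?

First value: 1, 2, 4, 8, 16 → 32 (×2 each step).
Second value: differences are 6, 5, 4, … (decreasing by 1 each time); 4, 10, 15, 19, 22 → 24.
Putting it together: {32; 24}.

{32; 24}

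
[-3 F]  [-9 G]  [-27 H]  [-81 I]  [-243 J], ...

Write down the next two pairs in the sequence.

First value: -3, -9, -27, -81, -243 → -729 → -2187 (×3 each step).
For the letter, letters move forward 1 place in the alphabet: F, G, H, I, J → K → L.
Putting the parts together: [-729 K] and then [-2187 L].

[-729 K], [-2187 L]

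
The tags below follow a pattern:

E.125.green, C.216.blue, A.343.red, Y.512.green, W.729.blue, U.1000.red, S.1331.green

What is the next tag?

Letter: E, C, A, Y, W, U, S → Q (letters move back 2 places in the alphabet, wrapping A→Z).
For the second component, perfect cubes: 5³, 6³, 7³, …: 125, 216, 343, 512, 729, 1000, 1331 → 1728.
Colour: repeats green → blue → red; green, blue, red, green, blue, red, green → blue.
Combining the parts gives Q.1728.blue.

Q.1728.blue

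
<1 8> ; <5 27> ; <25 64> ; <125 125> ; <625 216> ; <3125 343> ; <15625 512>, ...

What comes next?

<78125 729>

For the first slot, ×5 each step: 1, 5, 25, 125, 625, 3125, 15625 → 78125.
Second slot: 8, 27, 64, 125, 216, 343, 512 → 729 (perfect cubes: 2³, 3³, 4³, …).
So the next pair is <78125 729>.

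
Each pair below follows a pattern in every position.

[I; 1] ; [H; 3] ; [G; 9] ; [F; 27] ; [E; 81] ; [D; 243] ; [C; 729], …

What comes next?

For the letter, letters move back 1 place in the alphabet: I, H, G, F, E, D, C → B.
Second component: ×3 each step; 1, 3, 9, 27, 81, 243, 729 → 2187.
So the next pair is [B; 2187].

[B; 2187]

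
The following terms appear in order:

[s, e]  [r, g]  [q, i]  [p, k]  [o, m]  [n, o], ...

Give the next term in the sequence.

[m, q]

For the first letter, letters move back 1 place in the alphabet: s, r, q, p, o, n → m.
Second letter goes e, g, i, k, m, o → q (letters move forward 2 places in the alphabet).
So the next term is [m, q].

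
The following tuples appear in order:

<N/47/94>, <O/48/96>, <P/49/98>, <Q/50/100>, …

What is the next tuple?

<R/51/102>

Letter: N, O, P, Q → R (letters move forward 1 place in the alphabet).
Second component — +1 each step: 47, 48, 49, 50 → 51.
Third component — always 2 × the second component: 94, 96, 98, 100 → 102.
Combining the parts gives <R/51/102>.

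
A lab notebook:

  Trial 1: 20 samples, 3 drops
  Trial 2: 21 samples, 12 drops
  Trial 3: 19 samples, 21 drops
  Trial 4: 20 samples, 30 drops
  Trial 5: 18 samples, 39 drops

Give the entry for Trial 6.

Samples: alternating steps +1, −2, +1, −2, …, so 20, 21, 19, 20, 18 → 19.
Drops: +9 each step; 3, 12, 21, 30, 39 → 48.
So the next row is 19 samples, 48 drops.

19 samples, 48 drops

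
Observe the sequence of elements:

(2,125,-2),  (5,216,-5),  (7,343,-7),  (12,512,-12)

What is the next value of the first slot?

19

First slot — each term is the sum of the two before it: 2, 5, 7, 12 → 19.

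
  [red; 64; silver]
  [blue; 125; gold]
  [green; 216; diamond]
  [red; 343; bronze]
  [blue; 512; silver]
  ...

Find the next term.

For the colour, repeats red → blue → green: red, blue, green, red, blue → green.
Second component: perfect cubes: 4³, 5³, 6³, …, so 64, 125, 216, 343, 512 → 729.
Rank goes silver, gold, diamond, bronze, silver → gold (repeats silver → gold → diamond → bronze).
Combining the parts gives [green; 729; gold].

[green; 729; gold]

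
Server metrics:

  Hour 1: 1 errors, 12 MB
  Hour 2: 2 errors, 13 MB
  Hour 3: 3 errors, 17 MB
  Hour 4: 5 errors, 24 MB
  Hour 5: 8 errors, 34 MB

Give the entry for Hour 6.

Errors: 1, 2, 3, 5, 8 → 13 (each term is the sum of the two before it).
For the MB, differences are 1, 4, 7, … (increasing by 3 each time): 12, 13, 17, 24, 34 → 47.
Combining the parts gives 13 errors, 47 MB.

13 errors, 47 MB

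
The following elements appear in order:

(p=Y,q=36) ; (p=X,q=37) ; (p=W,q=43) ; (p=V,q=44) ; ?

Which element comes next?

(p=U,q=50)

P goes Y, X, W, V → U (letters move back 1 place in the alphabet).
Q — alternating steps +1, +6, +1, +6, …: 36, 37, 43, 44 → 50.
So the next element is (p=U,q=50).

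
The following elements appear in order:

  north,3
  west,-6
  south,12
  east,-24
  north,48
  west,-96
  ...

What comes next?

south,192

Direction: repeats north → west → south → east; north, west, south, east, north, west → south.
Second value — ×(-2) each step: 3, -6, 12, -24, 48, -96 → 192.
Combining the parts gives south,192.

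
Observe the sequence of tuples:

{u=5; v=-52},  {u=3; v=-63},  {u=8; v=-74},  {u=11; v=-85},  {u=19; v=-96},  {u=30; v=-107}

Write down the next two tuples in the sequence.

U: each term is the sum of the two before it, so 5, 3, 8, 11, 19, 30 → 49 → 79.
V: −11 each step, so -52, -63, -74, -85, -96, -107 → -118 → -129.
Putting the parts together: {u=49; v=-118} and then {u=79; v=-129}.

{u=49; v=-118}, {u=79; v=-129}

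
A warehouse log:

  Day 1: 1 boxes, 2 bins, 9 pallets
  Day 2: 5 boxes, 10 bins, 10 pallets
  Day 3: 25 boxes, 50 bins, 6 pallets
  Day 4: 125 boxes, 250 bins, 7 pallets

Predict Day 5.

Boxes goes 1, 5, 25, 125 → 625 (×5 each step).
Bins: ×5 each step; 2, 10, 50, 250 → 1250.
Pallets — alternating steps +1, −4, +1, −4, …: 9, 10, 6, 7 → 3.
Putting it together: 625 boxes, 1250 bins, 3 pallets.

625 boxes, 1250 bins, 3 pallets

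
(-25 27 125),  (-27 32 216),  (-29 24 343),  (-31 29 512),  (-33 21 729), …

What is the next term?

First entry: −2 each step; -25, -27, -29, -31, -33 → -35.
Second entry: alternating steps +5, −8, +5, −8, …, so 27, 32, 24, 29, 21 → 26.
Third entry: perfect cubes: 5³, 6³, 7³, …, so 125, 216, 343, 512, 729 → 1000.
Putting it together: (-35 26 1000).

(-35 26 1000)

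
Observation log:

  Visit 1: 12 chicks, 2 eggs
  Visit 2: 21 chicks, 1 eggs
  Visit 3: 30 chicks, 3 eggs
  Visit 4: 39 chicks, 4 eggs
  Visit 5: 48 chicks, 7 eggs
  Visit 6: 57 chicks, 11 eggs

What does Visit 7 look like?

66 chicks, 18 eggs

Chicks — +9 each step: 12, 21, 30, 39, 48, 57 → 66.
Eggs: each term is the sum of the two before it; 2, 1, 3, 4, 7, 11 → 18.
So the next row is 66 chicks, 18 eggs.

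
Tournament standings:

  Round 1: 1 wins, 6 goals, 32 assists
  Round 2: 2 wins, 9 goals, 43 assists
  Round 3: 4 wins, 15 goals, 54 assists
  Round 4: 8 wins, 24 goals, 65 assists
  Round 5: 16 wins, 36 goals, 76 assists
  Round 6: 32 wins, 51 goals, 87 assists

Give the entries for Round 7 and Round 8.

64 wins, 69 goals, 98 assists; 128 wins, 90 goals, 109 assists

Wins: 1, 2, 4, 8, 16, 32 → 64 → 128 (×2 each step).
Goals goes 6, 9, 15, 24, 36, 51 → 69 → 90 (differences are 3, 6, 9, … (increasing by 3 each time)).
Assists: +11 each step; 32, 43, 54, 65, 76, 87 → 98 → 109.
Putting the parts together: 64 wins, 69 goals, 98 assists and then 128 wins, 90 goals, 109 assists.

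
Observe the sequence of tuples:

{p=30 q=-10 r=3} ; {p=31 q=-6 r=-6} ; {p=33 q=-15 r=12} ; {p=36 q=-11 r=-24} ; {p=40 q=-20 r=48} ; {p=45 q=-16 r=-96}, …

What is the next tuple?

{p=51 q=-25 r=192}

For the p, differences are 1, 2, 3, … (increasing by 1 each time): 30, 31, 33, 36, 40, 45 → 51.
Q: alternating steps +4, −9, +4, −9, …, so -10, -6, -15, -11, -20, -16 → -25.
R: ×(-2) each step; 3, -6, 12, -24, 48, -96 → 192.
Combining the parts gives {p=51 q=-25 r=192}.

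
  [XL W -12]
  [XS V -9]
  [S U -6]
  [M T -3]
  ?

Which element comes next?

[L S 0]

Size — runs through clothing sizes XS→XL: XL, XS, S, M → L.
Letter: letters move back 1 place in the alphabet; W, V, U, T → S.
Third part: +3 each step, so -12, -9, -6, -3 → 0.
Putting it together: [L S 0].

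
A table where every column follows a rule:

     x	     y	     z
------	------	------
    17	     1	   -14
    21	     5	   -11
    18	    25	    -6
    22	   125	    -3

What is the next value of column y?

Column x goes 17, 21, 18, 22 → 19 (alternating steps +4, −3, +4, −3, …).
Column y: ×5 each step; 1, 5, 25, 125 → 625.
For the column z, alternating steps +3, +5, +3, +5, …: -14, -11, -6, -3 → 2.

625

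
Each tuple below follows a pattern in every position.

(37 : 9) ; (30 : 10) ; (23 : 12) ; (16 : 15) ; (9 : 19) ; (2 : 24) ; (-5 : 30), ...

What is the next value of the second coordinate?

37

Second coordinate: differences are 1, 2, 3, … (increasing by 1 each time), so 9, 10, 12, 15, 19, 24, 30 → 37.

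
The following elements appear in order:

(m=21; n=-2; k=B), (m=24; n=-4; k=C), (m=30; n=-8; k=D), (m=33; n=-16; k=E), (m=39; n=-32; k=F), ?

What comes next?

M: 21, 24, 30, 33, 39 → 42 (alternating steps +3, +6, +3, +6, …).
For the n, ×2 each step: -2, -4, -8, -16, -32 → -64.
K: letters move forward 1 place in the alphabet, so B, C, D, E, F → G.
Combining the parts gives (m=42; n=-64; k=G).

(m=42; n=-64; k=G)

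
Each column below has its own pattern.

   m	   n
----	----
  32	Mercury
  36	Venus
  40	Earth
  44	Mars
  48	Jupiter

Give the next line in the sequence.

52  Saturn

Column m goes 32, 36, 40, 44, 48 → 52 (+4 each step).
Column n goes Mercury, Venus, Earth, Mars, Jupiter → Saturn (runs through the planets Mercury→Neptune).
Putting it together: 52  Saturn.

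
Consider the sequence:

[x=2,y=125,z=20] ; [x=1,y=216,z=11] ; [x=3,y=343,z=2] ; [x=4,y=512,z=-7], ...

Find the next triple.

[x=7,y=729,z=-16]

X: 2, 1, 3, 4 → 7 (each term is the sum of the two before it).
Y goes 125, 216, 343, 512 → 729 (perfect cubes: 5³, 6³, 7³, …).
Z — −9 each step: 20, 11, 2, -7 → -16.
Putting it together: [x=7,y=729,z=-16].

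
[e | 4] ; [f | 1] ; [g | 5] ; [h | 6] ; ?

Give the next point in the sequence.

[i | 11]

Letter goes e, f, g, h → i (letters move forward 1 place in the alphabet).
Second slot goes 4, 1, 5, 6 → 11 (each term is the sum of the two before it).
Combining the parts gives [i | 11].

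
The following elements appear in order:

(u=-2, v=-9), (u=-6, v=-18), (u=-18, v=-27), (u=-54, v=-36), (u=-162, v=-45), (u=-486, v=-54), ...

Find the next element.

(u=-1458, v=-63)

U: ×3 each step; -2, -6, -18, -54, -162, -486 → -1458.
V: −9 each step; -9, -18, -27, -36, -45, -54 → -63.
Putting it together: (u=-1458, v=-63).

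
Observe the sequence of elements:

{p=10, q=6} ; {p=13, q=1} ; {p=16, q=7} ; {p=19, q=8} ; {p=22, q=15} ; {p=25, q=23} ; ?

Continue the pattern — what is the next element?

P: +3 each step; 10, 13, 16, 19, 22, 25 → 28.
Q — each term is the sum of the two before it: 6, 1, 7, 8, 15, 23 → 38.
Putting it together: {p=28, q=38}.

{p=28, q=38}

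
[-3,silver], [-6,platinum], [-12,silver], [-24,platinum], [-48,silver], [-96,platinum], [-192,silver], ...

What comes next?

First slot: ×2 each step, so -3, -6, -12, -24, -48, -96, -192 → -384.
For the metal, alternates silver ↔ platinum: silver, platinum, silver, platinum, silver, platinum, silver → platinum.
Combining the parts gives [-384,platinum].

[-384,platinum]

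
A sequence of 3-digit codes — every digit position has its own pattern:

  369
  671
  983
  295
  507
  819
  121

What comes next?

First digit: 3, 6, 9, 2, 5, 8, 1 → 4 (+3 each step, mod 10).
Second digit — +1 each step, mod 10: 6, 7, 8, 9, 0, 1, 2 → 3.
Third digit: 9, 1, 3, 5, 7, 9, 1 → 3 (+2 each step, mod 10).
So the next code is 433.

433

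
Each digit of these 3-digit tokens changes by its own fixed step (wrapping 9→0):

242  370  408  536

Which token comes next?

First digit: +1 each step, mod 10; 2, 3, 4, 5 → 6.
For the second digit, +3 each step, mod 10: 4, 7, 0, 3 → 6.
Third digit: −2 each step, mod 10, so 2, 0, 8, 6 → 4.
Combining the parts gives 664.

664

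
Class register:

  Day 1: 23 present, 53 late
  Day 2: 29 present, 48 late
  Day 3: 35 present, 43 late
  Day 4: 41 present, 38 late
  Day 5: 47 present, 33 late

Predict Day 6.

53 present, 28 late

Present: 23, 29, 35, 41, 47 → 53 (+6 each step).
Late: −5 each step; 53, 48, 43, 38, 33 → 28.
So the next record is 53 present, 28 late.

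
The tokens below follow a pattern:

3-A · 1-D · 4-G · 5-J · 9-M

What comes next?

14-P

First component goes 3, 1, 4, 5, 9 → 14 (each term is the sum of the two before it).
Letter — letters move forward 3 places in the alphabet: A, D, G, J, M → P.
Putting it together: 14-P.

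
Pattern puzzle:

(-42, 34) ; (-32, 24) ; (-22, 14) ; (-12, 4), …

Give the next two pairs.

(-2, -6), (8, -16)

First coordinate: +10 each step, so -42, -32, -22, -12 → -2 → 8.
Second coordinate goes 34, 24, 14, 4 → -6 → -16 (together with the first coordinate always sums to -8).
Putting the parts together: (-2, -6) and then (8, -16).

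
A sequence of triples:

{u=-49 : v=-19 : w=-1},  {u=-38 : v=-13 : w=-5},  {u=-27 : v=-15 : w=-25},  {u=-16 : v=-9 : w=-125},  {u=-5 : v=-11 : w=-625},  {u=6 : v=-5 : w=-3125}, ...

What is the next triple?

{u=17 : v=-7 : w=-15625}

For the u, +11 each step: -49, -38, -27, -16, -5, 6 → 17.
V — alternating steps +6, −2, +6, −2, …: -19, -13, -15, -9, -11, -5 → -7.
W: ×5 each step, so -1, -5, -25, -125, -625, -3125 → -15625.
Combining the parts gives {u=17 : v=-7 : w=-15625}.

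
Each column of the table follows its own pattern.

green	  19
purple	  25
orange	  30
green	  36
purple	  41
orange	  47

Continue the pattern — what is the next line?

green  52

Colour: green, purple, orange, green, purple, orange → green (repeats green → purple → orange).
Second component: alternating steps +6, +5, +6, +5, …; 19, 25, 30, 36, 41, 47 → 52.
So the next line is green  52.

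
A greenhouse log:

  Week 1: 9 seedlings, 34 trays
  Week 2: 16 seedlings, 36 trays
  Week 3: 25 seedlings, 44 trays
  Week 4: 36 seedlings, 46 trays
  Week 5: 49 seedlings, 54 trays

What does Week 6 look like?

Seedlings: perfect squares: 3², 4², 5², …, so 9, 16, 25, 36, 49 → 64.
For the trays, alternating steps +2, +8, +2, +8, …: 34, 36, 44, 46, 54 → 56.
Putting it together: 64 seedlings, 56 trays.

64 seedlings, 56 trays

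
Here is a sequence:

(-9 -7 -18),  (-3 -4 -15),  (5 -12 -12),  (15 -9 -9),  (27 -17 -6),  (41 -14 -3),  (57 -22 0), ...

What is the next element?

First component: differences are 6, 8, 10, … (increasing by 2 each time), so -9, -3, 5, 15, 27, 41, 57 → 75.
Second component: -7, -4, -12, -9, -17, -14, -22 → -19 (alternating steps +3, −8, +3, −8, …).
Third component: +3 each step, so -18, -15, -12, -9, -6, -3, 0 → 3.
So the next element is (75 -19 3).

(75 -19 3)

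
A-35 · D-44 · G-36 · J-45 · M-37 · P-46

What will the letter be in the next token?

S

Letter: letters move forward 3 places in the alphabet, so A, D, G, J, M, P → S.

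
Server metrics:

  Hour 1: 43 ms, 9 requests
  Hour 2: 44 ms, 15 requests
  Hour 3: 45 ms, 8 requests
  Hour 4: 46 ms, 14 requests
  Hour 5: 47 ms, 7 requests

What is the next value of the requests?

Requests: alternating steps +6, −7, +6, −7, …; 9, 15, 8, 14, 7 → 13.

13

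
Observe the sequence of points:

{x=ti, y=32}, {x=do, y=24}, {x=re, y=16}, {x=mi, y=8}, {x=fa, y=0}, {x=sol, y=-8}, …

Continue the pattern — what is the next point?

{x=la, y=-16}

X: runs through the solfège scale do→ti, so ti, do, re, mi, fa, sol → la.
Y: −8 each step; 32, 24, 16, 8, 0, -8 → -16.
Combining the parts gives {x=la, y=-16}.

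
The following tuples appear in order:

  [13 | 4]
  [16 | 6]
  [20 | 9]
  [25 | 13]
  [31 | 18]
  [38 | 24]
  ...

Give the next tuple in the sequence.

First part: 13, 16, 20, 25, 31, 38 → 46 (differences are 3, 4, 5, … (increasing by 1 each time)).
Second part: differences are 2, 3, 4, … (increasing by 1 each time), so 4, 6, 9, 13, 18, 24 → 31.
Combining the parts gives [46 | 31].

[46 | 31]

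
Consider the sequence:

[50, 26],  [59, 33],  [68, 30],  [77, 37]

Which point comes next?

First slot — +9 each step: 50, 59, 68, 77 → 86.
For the second slot, alternating steps +7, −3, +7, −3, …: 26, 33, 30, 37 → 34.
So the next point is [86, 34].

[86, 34]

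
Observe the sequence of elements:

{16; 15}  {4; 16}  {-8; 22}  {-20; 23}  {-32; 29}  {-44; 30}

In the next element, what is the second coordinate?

36

Second coordinate goes 15, 16, 22, 23, 29, 30 → 36 (alternating steps +1, +6, +1, +6, …).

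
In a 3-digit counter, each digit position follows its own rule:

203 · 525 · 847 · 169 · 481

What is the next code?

703

First digit goes 2, 5, 8, 1, 4 → 7 (+3 each step, mod 10).
Second digit: 0, 2, 4, 6, 8 → 0 (+2 each step, mod 10).
Third digit: 3, 5, 7, 9, 1 → 3 (+2 each step, mod 10).
So the next code is 703.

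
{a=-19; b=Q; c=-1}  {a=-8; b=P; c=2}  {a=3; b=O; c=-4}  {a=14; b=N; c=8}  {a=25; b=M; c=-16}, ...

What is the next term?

A: +11 each step; -19, -8, 3, 14, 25 → 36.
B: letters move back 1 place in the alphabet; Q, P, O, N, M → L.
For the c, ×(-2) each step: -1, 2, -4, 8, -16 → 32.
Putting it together: {a=36; b=L; c=32}.

{a=36; b=L; c=32}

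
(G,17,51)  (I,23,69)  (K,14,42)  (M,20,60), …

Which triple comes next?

For the letter, letters move forward 2 places in the alphabet: G, I, K, M → O.
Second slot: alternating steps +6, −9, +6, −9, …; 17, 23, 14, 20 → 11.
Third slot: 51, 69, 42, 60 → 33 (always 3 × the second slot).
Putting it together: (O,11,33).

(O,11,33)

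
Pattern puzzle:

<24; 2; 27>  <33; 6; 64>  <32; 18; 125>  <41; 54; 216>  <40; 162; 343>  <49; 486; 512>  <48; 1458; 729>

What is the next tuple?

<57; 4374; 1000>

For the first entry, alternating steps +9, −1, +9, −1, …: 24, 33, 32, 41, 40, 49, 48 → 57.
Second entry goes 2, 6, 18, 54, 162, 486, 1458 → 4374 (×3 each step).
Third entry — perfect cubes: 3³, 4³, 5³, …: 27, 64, 125, 216, 343, 512, 729 → 1000.
Putting it together: <57; 4374; 1000>.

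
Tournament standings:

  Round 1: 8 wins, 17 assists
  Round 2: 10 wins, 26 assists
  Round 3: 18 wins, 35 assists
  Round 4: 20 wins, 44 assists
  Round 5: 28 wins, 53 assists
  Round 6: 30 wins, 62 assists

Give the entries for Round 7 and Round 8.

Wins: 8, 10, 18, 20, 28, 30 → 38 → 40 (alternating steps +2, +8, +2, +8, …).
Assists — +9 each step: 17, 26, 35, 44, 53, 62 → 71 → 80.
Putting the parts together: 38 wins, 71 assists and then 40 wins, 80 assists.

38 wins, 71 assists; 40 wins, 80 assists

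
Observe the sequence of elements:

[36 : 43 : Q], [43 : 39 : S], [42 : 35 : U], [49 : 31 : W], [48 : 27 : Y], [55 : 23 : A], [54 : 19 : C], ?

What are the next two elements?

For the first value, alternating steps +7, −1, +7, −1, …: 36, 43, 42, 49, 48, 55, 54 → 61 → 60.
Second value — −4 each step: 43, 39, 35, 31, 27, 23, 19 → 15 → 11.
Letter: letters move forward 2 places in the alphabet, wrapping Z→A, so Q, S, U, W, Y, A, C → E → G.
So the next two elements are [61 : 15 : E] and [60 : 11 : G].

[61 : 15 : E], [60 : 11 : G]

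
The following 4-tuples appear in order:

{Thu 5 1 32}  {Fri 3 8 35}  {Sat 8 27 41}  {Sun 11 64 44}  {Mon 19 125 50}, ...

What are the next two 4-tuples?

{Tue 30 216 53}, {Wed 49 343 59}

For the day, runs through the weekdays Mon→Sun: Thu, Fri, Sat, Sun, Mon → Tue → Wed.
Second coordinate: each term is the sum of the two before it; 5, 3, 8, 11, 19 → 30 → 49.
Third coordinate goes 1, 8, 27, 64, 125 → 216 → 343 (perfect cubes: 1³, 2³, 3³, …).
For the fourth coordinate, alternating steps +3, +6, +3, +6, …: 32, 35, 41, 44, 50 → 53 → 59.
So the next two 4-tuples are {Tue 30 216 53} and {Wed 49 343 59}.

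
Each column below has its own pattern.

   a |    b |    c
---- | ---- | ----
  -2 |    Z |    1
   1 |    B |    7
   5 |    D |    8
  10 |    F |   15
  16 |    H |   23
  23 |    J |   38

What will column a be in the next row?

Column a: differences are 3, 4, 5, … (increasing by 1 each time); -2, 1, 5, 10, 16, 23 → 31.

31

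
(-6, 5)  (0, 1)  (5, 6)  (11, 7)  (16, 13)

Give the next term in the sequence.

(22, 20)

First slot: alternating steps +6, +5, +6, +5, …; -6, 0, 5, 11, 16 → 22.
Second slot: 5, 1, 6, 7, 13 → 20 (each term is the sum of the two before it).
Putting it together: (22, 20).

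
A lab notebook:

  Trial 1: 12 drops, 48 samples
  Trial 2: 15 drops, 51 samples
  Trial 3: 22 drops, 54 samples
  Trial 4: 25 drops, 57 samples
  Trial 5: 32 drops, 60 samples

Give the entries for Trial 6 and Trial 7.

35 drops, 63 samples; 42 drops, 66 samples

Drops: 12, 15, 22, 25, 32 → 35 → 42 (alternating steps +3, +7, +3, +7, …).
Samples — +3 each step: 48, 51, 54, 57, 60 → 63 → 66.
So the next two rows are 35 drops, 63 samples and 42 drops, 66 samples.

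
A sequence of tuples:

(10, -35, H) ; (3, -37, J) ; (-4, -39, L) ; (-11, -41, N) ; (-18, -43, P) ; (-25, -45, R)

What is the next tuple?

(-32, -47, T)

First entry: 10, 3, -4, -11, -18, -25 → -32 (−7 each step).
Second entry goes -35, -37, -39, -41, -43, -45 → -47 (−2 each step).
Letter — letters move forward 2 places in the alphabet: H, J, L, N, P, R → T.
So the next tuple is (-32, -47, T).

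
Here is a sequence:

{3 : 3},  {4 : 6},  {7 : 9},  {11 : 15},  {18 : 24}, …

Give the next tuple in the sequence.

First entry: 3, 4, 7, 11, 18 → 29 (each term is the sum of the two before it).
Second entry goes 3, 6, 9, 15, 24 → 39 (each term is the sum of the two before it).
Putting it together: {29 : 39}.

{29 : 39}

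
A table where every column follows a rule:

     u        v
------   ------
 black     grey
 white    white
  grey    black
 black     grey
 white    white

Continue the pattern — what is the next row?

grey  black

For the column u, repeats black → white → grey: black, white, grey, black, white → grey.
Column v goes grey, white, black, grey, white → black (repeats grey → white → black).
So the next row is grey  black.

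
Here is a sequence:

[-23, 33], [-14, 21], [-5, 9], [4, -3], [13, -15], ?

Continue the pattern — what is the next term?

[22, -27]

For the first entry, +9 each step: -23, -14, -5, 4, 13 → 22.
Second entry: −12 each step; 33, 21, 9, -3, -15 → -27.
Combining the parts gives [22, -27].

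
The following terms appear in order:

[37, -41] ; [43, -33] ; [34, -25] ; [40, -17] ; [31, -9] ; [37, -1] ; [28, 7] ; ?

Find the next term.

For the first entry, alternating steps +6, −9, +6, −9, …: 37, 43, 34, 40, 31, 37, 28 → 34.
Second entry — +8 each step: -41, -33, -25, -17, -9, -1, 7 → 15.
Combining the parts gives [34, 15].

[34, 15]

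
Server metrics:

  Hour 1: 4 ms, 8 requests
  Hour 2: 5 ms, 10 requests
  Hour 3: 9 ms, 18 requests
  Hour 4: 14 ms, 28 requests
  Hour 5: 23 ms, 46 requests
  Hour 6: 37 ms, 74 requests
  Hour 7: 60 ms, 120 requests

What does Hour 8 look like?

Ms: each term is the sum of the two before it; 4, 5, 9, 14, 23, 37, 60 → 97.
Requests goes 8, 10, 18, 28, 46, 74, 120 → 194 (always 2 × the ms).
So the next row is 97 ms, 194 requests.

97 ms, 194 requests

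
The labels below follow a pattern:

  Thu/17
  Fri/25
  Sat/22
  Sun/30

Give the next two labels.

Day: Thu, Fri, Sat, Sun → Mon → Tue (runs through the weekdays Mon→Sun).
For the second component, alternating steps +8, −3, +8, −3, …: 17, 25, 22, 30 → 27 → 35.
Putting the parts together: Mon/27 and then Tue/35.

Mon/27, Tue/35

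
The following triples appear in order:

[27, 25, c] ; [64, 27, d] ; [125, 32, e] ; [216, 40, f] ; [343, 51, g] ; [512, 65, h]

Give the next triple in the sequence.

[729, 82, i]

For the first value, perfect cubes: 3³, 4³, 5³, …: 27, 64, 125, 216, 343, 512 → 729.
Second value: differences are 2, 5, 8, … (increasing by 3 each time); 25, 27, 32, 40, 51, 65 → 82.
Letter: c, d, e, f, g, h → i (letters move forward 1 place in the alphabet).
Putting it together: [729, 82, i].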